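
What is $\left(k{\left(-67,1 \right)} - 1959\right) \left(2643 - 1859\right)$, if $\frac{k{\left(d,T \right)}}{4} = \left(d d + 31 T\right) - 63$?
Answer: $12441296$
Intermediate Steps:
$k{\left(d,T \right)} = -252 + 4 d^{2} + 124 T$ ($k{\left(d,T \right)} = 4 \left(\left(d d + 31 T\right) - 63\right) = 4 \left(\left(d^{2} + 31 T\right) - 63\right) = 4 \left(-63 + d^{2} + 31 T\right) = -252 + 4 d^{2} + 124 T$)
$\left(k{\left(-67,1 \right)} - 1959\right) \left(2643 - 1859\right) = \left(\left(-252 + 4 \left(-67\right)^{2} + 124 \cdot 1\right) - 1959\right) \left(2643 - 1859\right) = \left(\left(-252 + 4 \cdot 4489 + 124\right) - 1959\right) 784 = \left(\left(-252 + 17956 + 124\right) - 1959\right) 784 = \left(17828 - 1959\right) 784 = 15869 \cdot 784 = 12441296$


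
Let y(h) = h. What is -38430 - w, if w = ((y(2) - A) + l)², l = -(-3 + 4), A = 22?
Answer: -38871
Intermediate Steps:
l = -1 (l = -1*1 = -1)
w = 441 (w = ((2 - 1*22) - 1)² = ((2 - 22) - 1)² = (-20 - 1)² = (-21)² = 441)
-38430 - w = -38430 - 1*441 = -38430 - 441 = -38871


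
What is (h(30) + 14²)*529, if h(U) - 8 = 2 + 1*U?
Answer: 124844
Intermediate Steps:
h(U) = 10 + U (h(U) = 8 + (2 + 1*U) = 8 + (2 + U) = 10 + U)
(h(30) + 14²)*529 = ((10 + 30) + 14²)*529 = (40 + 196)*529 = 236*529 = 124844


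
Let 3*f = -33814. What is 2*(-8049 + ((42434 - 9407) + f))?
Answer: 82240/3 ≈ 27413.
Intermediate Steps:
f = -33814/3 (f = (⅓)*(-33814) = -33814/3 ≈ -11271.)
2*(-8049 + ((42434 - 9407) + f)) = 2*(-8049 + ((42434 - 9407) - 33814/3)) = 2*(-8049 + (33027 - 33814/3)) = 2*(-8049 + 65267/3) = 2*(41120/3) = 82240/3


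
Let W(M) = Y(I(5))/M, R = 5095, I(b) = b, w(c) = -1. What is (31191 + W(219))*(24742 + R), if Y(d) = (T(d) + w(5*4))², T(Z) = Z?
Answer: 203811922265/219 ≈ 9.3065e+8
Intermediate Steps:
Y(d) = (-1 + d)² (Y(d) = (d - 1)² = (-1 + d)²)
W(M) = 16/M (W(M) = (-1 + 5)²/M = 4²/M = 16/M)
(31191 + W(219))*(24742 + R) = (31191 + 16/219)*(24742 + 5095) = (31191 + 16*(1/219))*29837 = (31191 + 16/219)*29837 = (6830845/219)*29837 = 203811922265/219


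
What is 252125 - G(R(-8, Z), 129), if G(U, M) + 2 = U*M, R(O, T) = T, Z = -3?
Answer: 252514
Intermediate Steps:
G(U, M) = -2 + M*U (G(U, M) = -2 + U*M = -2 + M*U)
252125 - G(R(-8, Z), 129) = 252125 - (-2 + 129*(-3)) = 252125 - (-2 - 387) = 252125 - 1*(-389) = 252125 + 389 = 252514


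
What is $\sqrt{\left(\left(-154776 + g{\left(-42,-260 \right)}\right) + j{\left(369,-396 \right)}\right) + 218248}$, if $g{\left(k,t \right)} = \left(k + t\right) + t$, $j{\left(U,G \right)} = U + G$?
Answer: $3 \sqrt{6987} \approx 250.76$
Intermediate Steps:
$j{\left(U,G \right)} = G + U$
$g{\left(k,t \right)} = k + 2 t$
$\sqrt{\left(\left(-154776 + g{\left(-42,-260 \right)}\right) + j{\left(369,-396 \right)}\right) + 218248} = \sqrt{\left(\left(-154776 + \left(-42 + 2 \left(-260\right)\right)\right) + \left(-396 + 369\right)\right) + 218248} = \sqrt{\left(\left(-154776 - 562\right) - 27\right) + 218248} = \sqrt{\left(-155338 - 27\right) + 218248} = \sqrt{-155365 + 218248} = \sqrt{62883} = 3 \sqrt{6987}$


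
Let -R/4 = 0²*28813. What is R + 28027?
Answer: 28027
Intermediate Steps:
R = 0 (R = -4*0²*28813 = -0*28813 = -4*0 = 0)
R + 28027 = 0 + 28027 = 28027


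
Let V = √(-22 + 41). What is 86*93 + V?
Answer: 7998 + √19 ≈ 8002.4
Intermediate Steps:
V = √19 ≈ 4.3589
86*93 + V = 86*93 + √19 = 7998 + √19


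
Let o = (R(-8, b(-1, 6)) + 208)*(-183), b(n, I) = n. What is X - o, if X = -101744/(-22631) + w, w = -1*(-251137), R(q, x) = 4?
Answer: 6561575467/22631 ≈ 2.8994e+5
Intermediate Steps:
w = 251137
X = 5683583191/22631 (X = -101744/(-22631) + 251137 = -101744*(-1/22631) + 251137 = 101744/22631 + 251137 = 5683583191/22631 ≈ 2.5114e+5)
o = -38796 (o = (4 + 208)*(-183) = 212*(-183) = -38796)
X - o = 5683583191/22631 - 1*(-38796) = 5683583191/22631 + 38796 = 6561575467/22631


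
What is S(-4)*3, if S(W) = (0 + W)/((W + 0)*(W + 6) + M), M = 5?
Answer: 4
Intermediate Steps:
S(W) = W/(5 + W*(6 + W)) (S(W) = (0 + W)/((W + 0)*(W + 6) + 5) = W/(W*(6 + W) + 5) = W/(5 + W*(6 + W)))
S(-4)*3 = -4/(5 + (-4)² + 6*(-4))*3 = -4/(5 + 16 - 24)*3 = -4/(-3)*3 = -4*(-⅓)*3 = (4/3)*3 = 4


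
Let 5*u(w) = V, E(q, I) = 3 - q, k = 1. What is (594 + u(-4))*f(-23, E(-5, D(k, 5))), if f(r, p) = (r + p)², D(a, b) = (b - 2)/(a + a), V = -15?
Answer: 132975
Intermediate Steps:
D(a, b) = (-2 + b)/(2*a) (D(a, b) = (-2 + b)/((2*a)) = (-2 + b)*(1/(2*a)) = (-2 + b)/(2*a))
u(w) = -3 (u(w) = (⅕)*(-15) = -3)
f(r, p) = (p + r)²
(594 + u(-4))*f(-23, E(-5, D(k, 5))) = (594 - 3)*((3 - 1*(-5)) - 23)² = 591*((3 + 5) - 23)² = 591*(8 - 23)² = 591*(-15)² = 591*225 = 132975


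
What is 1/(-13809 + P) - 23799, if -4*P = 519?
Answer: -1326913249/55755 ≈ -23799.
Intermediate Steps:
P = -519/4 (P = -1/4*519 = -519/4 ≈ -129.75)
1/(-13809 + P) - 23799 = 1/(-13809 - 519/4) - 23799 = 1/(-55755/4) - 23799 = -4/55755 - 23799 = -1326913249/55755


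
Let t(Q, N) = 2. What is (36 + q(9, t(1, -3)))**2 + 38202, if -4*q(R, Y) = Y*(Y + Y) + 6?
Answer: 157033/4 ≈ 39258.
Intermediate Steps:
q(R, Y) = -3/2 - Y**2/2 (q(R, Y) = -(Y*(Y + Y) + 6)/4 = -(Y*(2*Y) + 6)/4 = -(2*Y**2 + 6)/4 = -(6 + 2*Y**2)/4 = -3/2 - Y**2/2)
(36 + q(9, t(1, -3)))**2 + 38202 = (36 + (-3/2 - 1/2*2**2))**2 + 38202 = (36 + (-3/2 - 1/2*4))**2 + 38202 = (36 + (-3/2 - 2))**2 + 38202 = (36 - 7/2)**2 + 38202 = (65/2)**2 + 38202 = 4225/4 + 38202 = 157033/4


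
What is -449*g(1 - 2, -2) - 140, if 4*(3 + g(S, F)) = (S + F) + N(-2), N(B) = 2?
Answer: 5277/4 ≈ 1319.3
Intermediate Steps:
g(S, F) = -5/2 + F/4 + S/4 (g(S, F) = -3 + ((S + F) + 2)/4 = -3 + ((F + S) + 2)/4 = -3 + (2 + F + S)/4 = -3 + (½ + F/4 + S/4) = -5/2 + F/4 + S/4)
-449*g(1 - 2, -2) - 140 = -449*(-5/2 + (¼)*(-2) + (1 - 2)/4) - 140 = -449*(-5/2 - ½ + (¼)*(-1)) - 140 = -449*(-5/2 - ½ - ¼) - 140 = -449*(-13/4) - 140 = 5837/4 - 140 = 5277/4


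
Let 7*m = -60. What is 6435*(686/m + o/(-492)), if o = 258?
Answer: -21253947/41 ≈ -5.1839e+5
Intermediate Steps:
m = -60/7 (m = (1/7)*(-60) = -60/7 ≈ -8.5714)
6435*(686/m + o/(-492)) = 6435*(686/(-60/7) + 258/(-492)) = 6435*(686*(-7/60) + 258*(-1/492)) = 6435*(-2401/30 - 43/82) = 6435*(-49543/615) = -21253947/41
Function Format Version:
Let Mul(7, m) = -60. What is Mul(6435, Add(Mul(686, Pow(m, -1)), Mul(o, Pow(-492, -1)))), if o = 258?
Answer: Rational(-21253947, 41) ≈ -5.1839e+5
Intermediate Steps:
m = Rational(-60, 7) (m = Mul(Rational(1, 7), -60) = Rational(-60, 7) ≈ -8.5714)
Mul(6435, Add(Mul(686, Pow(m, -1)), Mul(o, Pow(-492, -1)))) = Mul(6435, Add(Mul(686, Pow(Rational(-60, 7), -1)), Mul(258, Pow(-492, -1)))) = Mul(6435, Add(Mul(686, Rational(-7, 60)), Mul(258, Rational(-1, 492)))) = Mul(6435, Add(Rational(-2401, 30), Rational(-43, 82))) = Mul(6435, Rational(-49543, 615)) = Rational(-21253947, 41)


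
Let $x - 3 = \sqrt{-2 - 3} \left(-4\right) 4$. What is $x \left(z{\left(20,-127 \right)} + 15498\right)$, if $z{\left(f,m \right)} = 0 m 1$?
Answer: $46494 - 247968 i \sqrt{5} \approx 46494.0 - 5.5447 \cdot 10^{5} i$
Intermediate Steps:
$z{\left(f,m \right)} = 0$ ($z{\left(f,m \right)} = 0 \cdot 1 = 0$)
$x = 3 - 16 i \sqrt{5}$ ($x = 3 + \sqrt{-2 - 3} \left(-4\right) 4 = 3 + \sqrt{-5} \left(-4\right) 4 = 3 + i \sqrt{5} \left(-4\right) 4 = 3 + - 4 i \sqrt{5} \cdot 4 = 3 - 16 i \sqrt{5} \approx 3.0 - 35.777 i$)
$x \left(z{\left(20,-127 \right)} + 15498\right) = \left(3 - 16 i \sqrt{5}\right) \left(0 + 15498\right) = \left(3 - 16 i \sqrt{5}\right) 15498 = 46494 - 247968 i \sqrt{5}$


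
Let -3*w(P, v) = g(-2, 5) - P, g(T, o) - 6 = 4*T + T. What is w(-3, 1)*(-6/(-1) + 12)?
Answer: 6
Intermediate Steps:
g(T, o) = 6 + 5*T (g(T, o) = 6 + (4*T + T) = 6 + 5*T)
w(P, v) = 4/3 + P/3 (w(P, v) = -((6 + 5*(-2)) - P)/3 = -((6 - 10) - P)/3 = -(-4 - P)/3 = 4/3 + P/3)
w(-3, 1)*(-6/(-1) + 12) = (4/3 + (⅓)*(-3))*(-6/(-1) + 12) = (4/3 - 1)*(-6*(-1) + 12) = (6 + 12)/3 = (⅓)*18 = 6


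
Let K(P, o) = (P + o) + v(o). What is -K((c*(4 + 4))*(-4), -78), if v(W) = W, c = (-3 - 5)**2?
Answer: 2204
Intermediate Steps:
c = 64 (c = (-8)**2 = 64)
K(P, o) = P + 2*o (K(P, o) = (P + o) + o = P + 2*o)
-K((c*(4 + 4))*(-4), -78) = -((64*(4 + 4))*(-4) + 2*(-78)) = -((64*8)*(-4) - 156) = -(512*(-4) - 156) = -(-2048 - 156) = -1*(-2204) = 2204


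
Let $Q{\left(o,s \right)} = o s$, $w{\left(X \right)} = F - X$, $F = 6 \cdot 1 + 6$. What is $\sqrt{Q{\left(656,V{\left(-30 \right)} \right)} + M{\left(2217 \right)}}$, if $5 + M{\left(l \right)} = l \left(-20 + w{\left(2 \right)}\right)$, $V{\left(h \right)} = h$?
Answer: $i \sqrt{41855} \approx 204.58 i$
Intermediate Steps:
$F = 12$ ($F = 6 + 6 = 12$)
$w{\left(X \right)} = 12 - X$
$M{\left(l \right)} = -5 - 10 l$ ($M{\left(l \right)} = -5 + l \left(-20 + \left(12 - 2\right)\right) = -5 + l \left(-20 + 10\right) = -5 + l \left(-10\right) = -5 - 10 l$)
$\sqrt{Q{\left(656,V{\left(-30 \right)} \right)} + M{\left(2217 \right)}} = \sqrt{656 \left(-30\right) - 22175} = \sqrt{-19680 - 22175} = \sqrt{-41855} = i \sqrt{41855}$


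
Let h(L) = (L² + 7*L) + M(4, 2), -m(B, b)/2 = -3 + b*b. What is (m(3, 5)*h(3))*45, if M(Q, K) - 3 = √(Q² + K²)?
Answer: -65340 - 3960*√5 ≈ -74195.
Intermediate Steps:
m(B, b) = 6 - 2*b² (m(B, b) = -2*(-3 + b*b) = -2*(-3 + b²) = 6 - 2*b²)
M(Q, K) = 3 + √(K² + Q²) (M(Q, K) = 3 + √(Q² + K²) = 3 + √(K² + Q²))
h(L) = 3 + L² + 2*√5 + 7*L (h(L) = (L² + 7*L) + (3 + √(2² + 4²)) = (L² + 7*L) + (3 + √(4 + 16)) = (L² + 7*L) + (3 + √20) = (L² + 7*L) + (3 + 2*√5) = 3 + L² + 2*√5 + 7*L)
(m(3, 5)*h(3))*45 = ((6 - 2*5²)*(3 + 3² + 2*√5 + 7*3))*45 = ((6 - 2*25)*(3 + 9 + 2*√5 + 21))*45 = ((6 - 50)*(33 + 2*√5))*45 = -44*(33 + 2*√5)*45 = (-1452 - 88*√5)*45 = -65340 - 3960*√5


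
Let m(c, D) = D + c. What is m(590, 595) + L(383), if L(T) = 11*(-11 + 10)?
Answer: 1174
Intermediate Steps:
L(T) = -11 (L(T) = 11*(-1) = -11)
m(590, 595) + L(383) = (595 + 590) - 11 = 1185 - 11 = 1174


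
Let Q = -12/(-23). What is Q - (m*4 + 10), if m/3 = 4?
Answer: -1322/23 ≈ -57.478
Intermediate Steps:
m = 12 (m = 3*4 = 12)
Q = 12/23 (Q = -1/23*(-12) = 12/23 ≈ 0.52174)
Q - (m*4 + 10) = 12/23 - (12*4 + 10) = 12/23 - (48 + 10) = 12/23 - 1*58 = 12/23 - 58 = -1322/23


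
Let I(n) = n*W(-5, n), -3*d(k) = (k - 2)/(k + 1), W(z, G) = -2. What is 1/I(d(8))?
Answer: 9/4 ≈ 2.2500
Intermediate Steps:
d(k) = -(-2 + k)/(3*(1 + k)) (d(k) = -(k - 2)/(3*(k + 1)) = -(-2 + k)/(3*(1 + k)))
I(n) = -2*n (I(n) = n*(-2) = -2*n)
1/I(d(8)) = 1/(-2*(2 - 1*8)/(3*(1 + 8))) = 1/(-2*(2 - 8)/(3*9)) = 1/(-2*(-6)/(3*9)) = 1/(-2*(-2/9)) = 1/(4/9) = 9/4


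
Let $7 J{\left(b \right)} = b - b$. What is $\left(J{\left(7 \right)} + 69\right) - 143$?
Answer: $-74$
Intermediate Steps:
$J{\left(b \right)} = 0$ ($J{\left(b \right)} = \frac{b - b}{7} = \frac{1}{7} \cdot 0 = 0$)
$\left(J{\left(7 \right)} + 69\right) - 143 = \left(0 + 69\right) - 143 = 69 - 143 = -74$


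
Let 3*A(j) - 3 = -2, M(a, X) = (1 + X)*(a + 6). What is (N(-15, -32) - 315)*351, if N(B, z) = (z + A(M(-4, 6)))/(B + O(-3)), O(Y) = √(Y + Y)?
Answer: -8457930/77 + 3705*I*√6/77 ≈ -1.0984e+5 + 117.86*I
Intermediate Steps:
M(a, X) = (1 + X)*(6 + a)
A(j) = ⅓ (A(j) = 1 + (⅓)*(-2) = 1 - ⅔ = ⅓)
O(Y) = √2*√Y (O(Y) = √(2*Y) = √2*√Y)
N(B, z) = (⅓ + z)/(B + I*√6) (N(B, z) = (z + ⅓)/(B + √2*√(-3)) = (⅓ + z)/(B + √2*(I*√3)) = (⅓ + z)/(B + I*√6))
(N(-15, -32) - 315)*351 = ((⅓ - 32)/(-15 + I*√6) - 315)*351 = (-95/3/(-15 + I*√6) - 315)*351 = (-95/(3*(-15 + I*√6)) - 315)*351 = (-315 - 95/(3*(-15 + I*√6)))*351 = -110565 - 11115/(-15 + I*√6)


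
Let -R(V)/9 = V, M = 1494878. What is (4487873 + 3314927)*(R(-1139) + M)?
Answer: 11744220561200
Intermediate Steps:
R(V) = -9*V
(4487873 + 3314927)*(R(-1139) + M) = (4487873 + 3314927)*(-9*(-1139) + 1494878) = 7802800*(10251 + 1494878) = 7802800*1505129 = 11744220561200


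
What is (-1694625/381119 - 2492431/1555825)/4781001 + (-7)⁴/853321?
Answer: 971938956167911439683/345584753603681450462025 ≈ 0.0028124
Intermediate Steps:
(-1694625/381119 - 2492431/1555825)/4781001 + (-7)⁴/853321 = (-1694625*1/381119 - 2492431*1/1555825)*(1/4781001) + 2401*(1/853321) = (-1694625/381119 - 2492431/1555825)*(1/4781001) + 343/121903 = -3586452750914/592954468175*1/4781001 + 343/121903 = -3586452750914/2834915905299143175 + 343/121903 = 971938956167911439683/345584753603681450462025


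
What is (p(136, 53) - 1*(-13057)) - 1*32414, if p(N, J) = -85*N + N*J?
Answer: -23709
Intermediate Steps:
p(N, J) = -85*N + J*N
(p(136, 53) - 1*(-13057)) - 1*32414 = (136*(-85 + 53) - 1*(-13057)) - 1*32414 = (136*(-32) + 13057) - 32414 = (-4352 + 13057) - 32414 = 8705 - 32414 = -23709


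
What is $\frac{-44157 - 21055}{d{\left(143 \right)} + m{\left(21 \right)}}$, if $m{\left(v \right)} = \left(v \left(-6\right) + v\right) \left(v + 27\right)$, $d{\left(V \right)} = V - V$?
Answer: $\frac{2329}{180} \approx 12.939$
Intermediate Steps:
$d{\left(V \right)} = 0$
$m{\left(v \right)} = - 5 v \left(27 + v\right)$ ($m{\left(v \right)} = \left(- 6 v + v\right) \left(27 + v\right) = - 5 v \left(27 + v\right)$)
$\frac{-44157 - 21055}{d{\left(143 \right)} + m{\left(21 \right)}} = \frac{-44157 - 21055}{0 - 105 \left(27 + 21\right)} = - \frac{65212}{0 - 105 \cdot 48} = - \frac{65212}{0 - 5040} = - \frac{65212}{-5040} = \left(-65212\right) \left(- \frac{1}{5040}\right) = \frac{2329}{180}$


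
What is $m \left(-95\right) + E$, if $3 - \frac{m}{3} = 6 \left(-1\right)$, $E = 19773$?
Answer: $17208$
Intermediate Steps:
$m = 27$ ($m = 9 - 3 \cdot 6 \left(-1\right) = 9 - -18 = 9 + 18 = 27$)
$m \left(-95\right) + E = 27 \left(-95\right) + 19773 = -2565 + 19773 = 17208$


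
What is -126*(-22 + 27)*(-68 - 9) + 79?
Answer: 48589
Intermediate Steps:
-126*(-22 + 27)*(-68 - 9) + 79 = -630*(-77) + 79 = -126*(-385) + 79 = 48510 + 79 = 48589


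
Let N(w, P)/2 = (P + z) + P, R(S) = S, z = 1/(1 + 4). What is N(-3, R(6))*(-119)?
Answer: -14518/5 ≈ -2903.6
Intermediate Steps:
z = ⅕ (z = 1/5 = ⅕ ≈ 0.20000)
N(w, P) = ⅖ + 4*P (N(w, P) = 2*((P + ⅕) + P) = 2*((⅕ + P) + P) = 2*(⅕ + 2*P) = ⅖ + 4*P)
N(-3, R(6))*(-119) = (⅖ + 4*6)*(-119) = (⅖ + 24)*(-119) = (122/5)*(-119) = -14518/5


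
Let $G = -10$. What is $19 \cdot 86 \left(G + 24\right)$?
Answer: $22876$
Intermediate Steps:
$19 \cdot 86 \left(G + 24\right) = 19 \cdot 86 \left(-10 + 24\right) = 19 \cdot 86 \cdot 14 = 19 \cdot 1204 = 22876$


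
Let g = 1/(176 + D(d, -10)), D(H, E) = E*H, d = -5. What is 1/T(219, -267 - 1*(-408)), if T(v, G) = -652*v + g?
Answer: -226/32270087 ≈ -7.0034e-6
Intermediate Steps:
g = 1/226 (g = 1/(176 - 10*(-5)) = 1/(176 + 50) = 1/226 ≈ 0.0044248)
T(v, G) = 1/226 - 652*v (T(v, G) = -652*v + 1/226 = 1/226 - 652*v)
1/T(219, -267 - 1*(-408)) = 1/(1/226 - 652*219) = 1/(1/226 - 142788) = 1/(-32270087/226) = -226/32270087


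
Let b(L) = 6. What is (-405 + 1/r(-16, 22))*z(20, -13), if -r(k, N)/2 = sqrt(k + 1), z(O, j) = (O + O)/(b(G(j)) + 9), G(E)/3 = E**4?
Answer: -1080 + 4*I*sqrt(15)/45 ≈ -1080.0 + 0.34426*I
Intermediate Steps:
G(E) = 3*E**4
z(O, j) = 2*O/15 (z(O, j) = (O + O)/(6 + 9) = (2*O)/15 = (2*O)*(1/15) = 2*O/15)
r(k, N) = -2*sqrt(1 + k) (r(k, N) = -2*sqrt(k + 1) = -2*sqrt(1 + k))
(-405 + 1/r(-16, 22))*z(20, -13) = (-405 + 1/(-2*sqrt(1 - 16)))*((2/15)*20) = (-405 + 1/(-2*I*sqrt(15)))*(8/3) = (-405 + I*sqrt(15)/30)*(8/3) = -1080 + 4*I*sqrt(15)/45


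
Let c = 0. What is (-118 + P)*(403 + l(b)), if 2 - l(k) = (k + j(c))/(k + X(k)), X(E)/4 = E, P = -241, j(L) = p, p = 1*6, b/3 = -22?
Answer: -1598627/11 ≈ -1.4533e+5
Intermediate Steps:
b = -66 (b = 3*(-22) = -66)
p = 6
j(L) = 6
X(E) = 4*E
l(k) = 2 - (6 + k)/(5*k) (l(k) = 2 - (k + 6)/(k + 4*k) = 2 - (6 + k)/(5*k))
(-118 + P)*(403 + l(b)) = (-118 - 241)*(403 + (3/5)*(-2 + 3*(-66))/(-66)) = -359*(403 + (3/5)*(-1/66)*(-2 - 198)) = -359*(403 + (3/5)*(-1/66)*(-200)) = -359*(403 + 20/11) = -359*4453/11 = -1598627/11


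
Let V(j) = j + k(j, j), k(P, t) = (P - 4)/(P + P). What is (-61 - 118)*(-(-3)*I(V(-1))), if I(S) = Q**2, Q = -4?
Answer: -8592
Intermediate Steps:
k(P, t) = (-4 + P)/(2*P) (k(P, t) = (-4 + P)/((2*P)) = (-4 + P)*(1/(2*P)) = (-4 + P)/(2*P))
V(j) = j + (-4 + j)/(2*j)
I(S) = 16 (I(S) = (-4)**2 = 16)
(-61 - 118)*(-(-3)*I(V(-1))) = (-61 - 118)*(-(-3)*16) = -(-179)*(-48) = -179*48 = -8592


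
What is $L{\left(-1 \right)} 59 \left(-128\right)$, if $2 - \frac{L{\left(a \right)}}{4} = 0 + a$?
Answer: $-90624$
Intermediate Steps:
$L{\left(a \right)} = 8 - 4 a$ ($L{\left(a \right)} = 8 - 4 \left(0 + a\right) = 8 - 4 a$)
$L{\left(-1 \right)} 59 \left(-128\right) = \left(8 - -4\right) 59 \left(-128\right) = \left(8 + 4\right) 59 \left(-128\right) = 12 \cdot 59 \left(-128\right) = 708 \left(-128\right) = -90624$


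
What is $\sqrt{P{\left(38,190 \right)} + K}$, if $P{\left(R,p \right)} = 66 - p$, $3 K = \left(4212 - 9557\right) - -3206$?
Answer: $3 i \sqrt{93} \approx 28.931 i$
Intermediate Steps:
$K = -713$ ($K = \frac{\left(4212 - 9557\right) - -3206}{3} = \frac{\left(4212 - 9557\right) + 3206}{3} = \frac{-5345 + 3206}{3} = \frac{1}{3} \left(-2139\right) = -713$)
$\sqrt{P{\left(38,190 \right)} + K} = \sqrt{\left(66 - 190\right) - 713} = \sqrt{-124 - 713} = \sqrt{-837} = 3 i \sqrt{93}$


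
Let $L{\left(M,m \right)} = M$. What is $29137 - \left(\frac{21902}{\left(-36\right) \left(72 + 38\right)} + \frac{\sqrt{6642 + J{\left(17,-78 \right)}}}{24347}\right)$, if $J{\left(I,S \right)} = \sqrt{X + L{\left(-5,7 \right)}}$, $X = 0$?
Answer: $\frac{57702211}{1980} - \frac{\sqrt{6642 + i \sqrt{5}}}{24347} \approx 29143.0 - 5.6346 \cdot 10^{-7} i$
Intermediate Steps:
$J{\left(I,S \right)} = i \sqrt{5}$ ($J{\left(I,S \right)} = \sqrt{0 - 5} = \sqrt{-5} = i \sqrt{5}$)
$29137 - \left(\frac{21902}{\left(-36\right) \left(72 + 38\right)} + \frac{\sqrt{6642 + J{\left(17,-78 \right)}}}{24347}\right) = 29137 - \left(\frac{21902}{\left(-36\right) \left(72 + 38\right)} + \frac{\sqrt{6642 + i \sqrt{5}}}{24347}\right) = 29137 - \left(\frac{21902}{\left(-36\right) 110} + \sqrt{6642 + i \sqrt{5}} \cdot \frac{1}{24347}\right) = 29137 - \left(\frac{21902}{-3960} + \frac{\sqrt{6642 + i \sqrt{5}}}{24347}\right) = 29137 - \left(21902 \left(- \frac{1}{3960}\right) + \frac{\sqrt{6642 + i \sqrt{5}}}{24347}\right) = 29137 - \left(- \frac{10951}{1980} + \frac{\sqrt{6642 + i \sqrt{5}}}{24347}\right) = 29137 + \left(\frac{10951}{1980} - \frac{\sqrt{6642 + i \sqrt{5}}}{24347}\right) = \frac{57702211}{1980} - \frac{\sqrt{6642 + i \sqrt{5}}}{24347}$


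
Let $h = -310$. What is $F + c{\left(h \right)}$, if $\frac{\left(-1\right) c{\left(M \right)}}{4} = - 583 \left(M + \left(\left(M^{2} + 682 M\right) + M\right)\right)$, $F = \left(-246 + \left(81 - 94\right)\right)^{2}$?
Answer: $-270304999$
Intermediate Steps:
$F = 67081$ ($F = \left(-246 + \left(81 - 94\right)\right)^{2} = \left(-246 - 13\right)^{2} = \left(-259\right)^{2} = 67081$)
$c{\left(M \right)} = 2332 M^{2} + 1595088 M$ ($c{\left(M \right)} = - 4 \left(- 583 \left(M + \left(\left(M^{2} + 682 M\right) + M\right)\right)\right) = - 4 \left(- 583 \left(M + \left(M^{2} + 683 M\right)\right)\right) = - 4 \left(- 583 \left(M^{2} + 684 M\right)\right) = - 4 \left(- 398772 M - 583 M^{2}\right) = 2332 M^{2} + 1595088 M$)
$F + c{\left(h \right)} = 67081 + 2332 \left(-310\right) \left(684 - 310\right) = 67081 + 2332 \left(-310\right) 374 = 67081 - 270372080 = -270304999$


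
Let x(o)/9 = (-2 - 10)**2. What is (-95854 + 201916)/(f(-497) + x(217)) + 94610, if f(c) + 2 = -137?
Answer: 109569832/1157 ≈ 94702.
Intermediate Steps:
x(o) = 1296 (x(o) = 9*(-2 - 10)**2 = 9*(-12)**2 = 9*144 = 1296)
f(c) = -139 (f(c) = -2 - 137 = -139)
(-95854 + 201916)/(f(-497) + x(217)) + 94610 = (-95854 + 201916)/(-139 + 1296) + 94610 = 106062/1157 + 94610 = 109569832/1157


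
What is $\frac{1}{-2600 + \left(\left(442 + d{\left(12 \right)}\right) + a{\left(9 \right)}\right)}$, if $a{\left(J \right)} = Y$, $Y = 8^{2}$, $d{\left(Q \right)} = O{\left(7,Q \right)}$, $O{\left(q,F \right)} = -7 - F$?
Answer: $- \frac{1}{2113} \approx -0.00047326$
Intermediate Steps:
$d{\left(Q \right)} = -7 - Q$
$Y = 64$
$a{\left(J \right)} = 64$
$\frac{1}{-2600 + \left(\left(442 + d{\left(12 \right)}\right) + a{\left(9 \right)}\right)} = \frac{1}{-2600 + \left(\left(442 - 19\right) + 64\right)} = \frac{1}{-2600 + \left(423 + 64\right)} = \frac{1}{-2600 + 487} = \frac{1}{-2113} = - \frac{1}{2113}$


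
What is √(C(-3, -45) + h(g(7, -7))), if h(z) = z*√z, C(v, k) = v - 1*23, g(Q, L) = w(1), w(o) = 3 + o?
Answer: 3*I*√2 ≈ 4.2426*I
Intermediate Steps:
g(Q, L) = 4 (g(Q, L) = 3 + 1 = 4)
C(v, k) = -23 + v (C(v, k) = v - 23 = -23 + v)
h(z) = z^(3/2)
√(C(-3, -45) + h(g(7, -7))) = √((-23 - 3) + 4^(3/2)) = √(-26 + 8) = √(-18) = 3*I*√2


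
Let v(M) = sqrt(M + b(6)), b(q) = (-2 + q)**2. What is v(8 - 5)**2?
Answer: 19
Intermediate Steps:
v(M) = sqrt(16 + M) (v(M) = sqrt(M + (-2 + 6)**2) = sqrt(M + 4**2) = sqrt(M + 16) = sqrt(16 + M))
v(8 - 5)**2 = (sqrt(16 + (8 - 5)))**2 = (sqrt(16 + 3))**2 = (sqrt(19))**2 = 19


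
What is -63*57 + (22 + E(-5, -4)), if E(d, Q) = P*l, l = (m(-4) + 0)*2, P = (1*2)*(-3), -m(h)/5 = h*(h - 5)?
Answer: -1409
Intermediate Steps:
m(h) = -5*h*(-5 + h) (m(h) = -5*h*(h - 5) = -5*h*(-5 + h))
P = -6 (P = 2*(-3) = -6)
l = -360 (l = (5*(-4)*(5 - 1*(-4)) + 0)*2 = (5*(-4)*(5 + 4) + 0)*2 = (5*(-4)*9 + 0)*2 = (-180 + 0)*2 = -180*2 = -360)
E(d, Q) = 2160 (E(d, Q) = -6*(-360) = 2160)
-63*57 + (22 + E(-5, -4)) = -63*57 + (22 + 2160) = -3591 + 2182 = -1409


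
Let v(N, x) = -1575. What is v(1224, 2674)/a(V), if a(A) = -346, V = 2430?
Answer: 1575/346 ≈ 4.5520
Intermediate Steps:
v(1224, 2674)/a(V) = -1575/(-346) = -1575*(-1/346) = 1575/346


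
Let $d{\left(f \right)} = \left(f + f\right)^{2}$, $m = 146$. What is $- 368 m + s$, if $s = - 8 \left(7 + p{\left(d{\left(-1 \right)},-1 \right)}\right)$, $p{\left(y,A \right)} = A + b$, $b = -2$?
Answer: $-53760$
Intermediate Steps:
$d{\left(f \right)} = 4 f^{2}$ ($d{\left(f \right)} = \left(2 f\right)^{2} = 4 f^{2}$)
$p{\left(y,A \right)} = -2 + A$ ($p{\left(y,A \right)} = A - 2 = -2 + A$)
$s = -32$ ($s = - 8 \left(7 - 3\right) = \left(-8\right) 4 = -32$)
$- 368 m + s = \left(-368\right) 146 - 32 = -53728 - 32 = -53760$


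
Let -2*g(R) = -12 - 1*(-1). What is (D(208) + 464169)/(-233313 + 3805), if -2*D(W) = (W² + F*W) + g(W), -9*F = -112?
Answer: -15884641/8262288 ≈ -1.9225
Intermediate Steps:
F = 112/9 (F = -⅑*(-112) = 112/9 ≈ 12.444)
g(R) = 11/2 (g(R) = -(-12 - 1*(-1))/2 = -(-12 + 1)/2 = -½*(-11) = 11/2)
D(W) = -11/4 - 56*W/9 - W²/2 (D(W) = -((W² + 112*W/9) + 11/2)/2 = -(11/2 + W² + 112*W/9)/2 = -11/4 - 56*W/9 - W²/2)
(D(208) + 464169)/(-233313 + 3805) = ((-11/4 - 56/9*208 - ½*208²) + 464169)/(-233313 + 3805) = ((-11/4 - 11648/9 - ½*43264) + 464169)/(-229508) = ((-11/4 - 11648/9 - 21632) + 464169)*(-1/229508) = (-825443/36 + 464169)*(-1/229508) = (15884641/36)*(-1/229508) = -15884641/8262288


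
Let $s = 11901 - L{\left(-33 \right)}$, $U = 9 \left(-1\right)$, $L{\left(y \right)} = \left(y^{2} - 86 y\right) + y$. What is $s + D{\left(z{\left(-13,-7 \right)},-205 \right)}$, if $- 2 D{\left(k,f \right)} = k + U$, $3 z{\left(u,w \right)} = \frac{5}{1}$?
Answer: $\frac{24032}{3} \approx 8010.7$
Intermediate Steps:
$L{\left(y \right)} = y^{2} - 85 y$
$U = -9$
$z{\left(u,w \right)} = \frac{5}{3}$ ($z{\left(u,w \right)} = \frac{5 \cdot 1^{-1}}{3} = \frac{5 \cdot 1}{3} = \frac{1}{3} \cdot 5 = \frac{5}{3}$)
$s = 8007$ ($s = 11901 - - 33 \left(-85 - 33\right) = 11901 - \left(-33\right) \left(-118\right) = 11901 - 3894 = 8007$)
$D{\left(k,f \right)} = \frac{9}{2} - \frac{k}{2}$ ($D{\left(k,f \right)} = - \frac{k - 9}{2} = - \frac{-9 + k}{2} = \frac{9}{2} - \frac{k}{2}$)
$s + D{\left(z{\left(-13,-7 \right)},-205 \right)} = 8007 + \left(\frac{9}{2} - \frac{5}{6}\right) = 8007 + \frac{11}{3} = \frac{24032}{3}$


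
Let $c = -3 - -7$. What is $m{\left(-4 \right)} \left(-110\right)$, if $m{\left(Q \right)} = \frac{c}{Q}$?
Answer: $110$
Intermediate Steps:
$c = 4$ ($c = -3 + 7 = 4$)
$m{\left(Q \right)} = \frac{4}{Q}$
$m{\left(-4 \right)} \left(-110\right) = \frac{4}{-4} \left(-110\right) = 4 \left(- \frac{1}{4}\right) \left(-110\right) = \left(-1\right) \left(-110\right) = 110$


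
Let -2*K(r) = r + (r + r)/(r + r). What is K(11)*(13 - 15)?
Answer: 12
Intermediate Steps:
K(r) = -½ - r/2 (K(r) = -(r + (r + r)/(r + r))/2 = -(r + (2*r)/((2*r)))/2 = -(r + (2*r)*(1/(2*r)))/2 = -(r + 1)/2 = -(1 + r)/2 = -½ - r/2)
K(11)*(13 - 15) = (-½ - ½*11)*(13 - 15) = (-½ - 11/2)*(-2) = -6*(-2) = 12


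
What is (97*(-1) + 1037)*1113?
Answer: 1046220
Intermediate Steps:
(97*(-1) + 1037)*1113 = (-97 + 1037)*1113 = 940*1113 = 1046220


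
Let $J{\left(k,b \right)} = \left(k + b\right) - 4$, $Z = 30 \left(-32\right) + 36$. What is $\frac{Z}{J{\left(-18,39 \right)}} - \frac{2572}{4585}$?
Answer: $- \frac{4280264}{77945} \approx -54.914$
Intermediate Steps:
$Z = -924$ ($Z = -960 + 36 = -924$)
$J{\left(k,b \right)} = -4 + b + k$ ($J{\left(k,b \right)} = \left(b + k\right) - 4 = -4 + b + k$)
$\frac{Z}{J{\left(-18,39 \right)}} - \frac{2572}{4585} = - \frac{924}{-4 + 39 - 18} - \frac{2572}{4585} = - \frac{924}{17} - \frac{2572}{4585} = - \frac{4280264}{77945}$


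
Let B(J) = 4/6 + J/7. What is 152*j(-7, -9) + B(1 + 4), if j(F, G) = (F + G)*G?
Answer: 459677/21 ≈ 21889.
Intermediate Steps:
j(F, G) = G*(F + G)
B(J) = ⅔ + J/7 (B(J) = 4*(⅙) + J*(⅐) = ⅔ + J/7)
152*j(-7, -9) + B(1 + 4) = 152*(-9*(-7 - 9)) + (⅔ + (1 + 4)/7) = 152*(-9*(-16)) + (⅔ + (⅐)*5) = 152*144 + (⅔ + 5/7) = 21888 + 29/21 = 459677/21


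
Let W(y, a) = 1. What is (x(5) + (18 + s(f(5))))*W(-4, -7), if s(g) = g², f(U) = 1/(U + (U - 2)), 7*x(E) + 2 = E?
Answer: 8263/448 ≈ 18.444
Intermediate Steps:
x(E) = -2/7 + E/7
f(U) = 1/(-2 + 2*U) (f(U) = 1/(U + (-2 + U)) = 1/(-2 + 2*U))
(x(5) + (18 + s(f(5))))*W(-4, -7) = ((-2/7 + (⅐)*5) + (18 + (1/(2*(-1 + 5)))²))*1 = ((-2/7 + 5/7) + (18 + ((½)/4)²))*1 = (3/7 + (18 + ((½)*(¼))²))*1 = (3/7 + (18 + (⅛)²))*1 = (3/7 + (18 + 1/64))*1 = (3/7 + 1153/64)*1 = (8263/448)*1 = 8263/448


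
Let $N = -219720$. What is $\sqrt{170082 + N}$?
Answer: $i \sqrt{49638} \approx 222.8 i$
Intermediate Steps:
$\sqrt{170082 + N} = \sqrt{170082 - 219720} = \sqrt{-49638} = i \sqrt{49638}$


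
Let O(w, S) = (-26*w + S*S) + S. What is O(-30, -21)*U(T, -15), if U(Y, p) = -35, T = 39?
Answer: -42000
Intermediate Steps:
O(w, S) = S + S**2 - 26*w (O(w, S) = (-26*w + S**2) + S = (S**2 - 26*w) + S = S + S**2 - 26*w)
O(-30, -21)*U(T, -15) = (-21 + (-21)**2 - 26*(-30))*(-35) = (-21 + 441 + 780)*(-35) = 1200*(-35) = -42000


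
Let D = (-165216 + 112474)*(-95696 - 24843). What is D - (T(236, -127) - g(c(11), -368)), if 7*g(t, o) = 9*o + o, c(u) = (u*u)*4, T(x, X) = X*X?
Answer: 44502158983/7 ≈ 6.3575e+9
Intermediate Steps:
T(x, X) = X²
c(u) = 4*u² (c(u) = u²*4 = 4*u²)
D = 6357467938 (D = -52742*(-120539) = 6357467938)
g(t, o) = 10*o/7 (g(t, o) = (9*o + o)/7 = (10*o)/7 = 10*o/7)
D - (T(236, -127) - g(c(11), -368)) = 6357467938 - ((-127)² - 10*(-368)/7) = 6357467938 - (16129 - 1*(-3680/7)) = 6357467938 - (16129 + 3680/7) = 6357467938 - 1*116583/7 = 6357467938 - 116583/7 = 44502158983/7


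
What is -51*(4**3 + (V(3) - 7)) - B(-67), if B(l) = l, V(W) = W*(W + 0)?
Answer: -3299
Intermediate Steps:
V(W) = W**2 (V(W) = W*W = W**2)
-51*(4**3 + (V(3) - 7)) - B(-67) = -51*(4**3 + (3**2 - 7)) - 1*(-67) = -51*(64 + (9 - 7)) + 67 = -51*(64 + 2) + 67 = -51*66 + 67 = -3366 + 67 = -3299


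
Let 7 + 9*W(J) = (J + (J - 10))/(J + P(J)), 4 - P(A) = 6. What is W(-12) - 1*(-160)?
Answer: 10048/63 ≈ 159.49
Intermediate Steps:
P(A) = -2 (P(A) = 4 - 1*6 = 4 - 6 = -2)
W(J) = -7/9 + (-10 + 2*J)/(9*(-2 + J)) (W(J) = -7/9 + ((J + (J - 10))/(J - 2))/9 = -7/9 + ((J + (-10 + J))/(-2 + J))/9 = -7/9 + ((-10 + 2*J)/(-2 + J))/9 = -7/9 + (-10 + 2*J)/(9*(-2 + J)))
W(-12) - 1*(-160) = (4 - 5*(-12))/(9*(-2 - 12)) - 1*(-160) = (⅑)*(4 + 60)/(-14) + 160 = (⅑)*(-1/14)*64 + 160 = -32/63 + 160 = 10048/63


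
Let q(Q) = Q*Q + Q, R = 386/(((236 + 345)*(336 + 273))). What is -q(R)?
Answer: -136726990/125194961241 ≈ -0.0010921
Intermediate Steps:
R = 386/353829 (R = 386/((581*609)) = 386/353829 ≈ 0.0010909)
q(Q) = Q + Q² (q(Q) = Q² + Q = Q + Q²)
-q(R) = -386*(1 + 386/353829)/353829 = -386*354215/(353829*353829) = -1*136726990/125194961241 = -136726990/125194961241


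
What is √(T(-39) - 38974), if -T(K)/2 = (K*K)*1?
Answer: 4*I*√2626 ≈ 204.98*I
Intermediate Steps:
T(K) = -2*K² (T(K) = -2*K*K = -2*K²)
√(T(-39) - 38974) = √(-2*(-39)² - 38974) = √(-2*1521 - 38974) = √(-3042 - 38974) = √(-42016) = 4*I*√2626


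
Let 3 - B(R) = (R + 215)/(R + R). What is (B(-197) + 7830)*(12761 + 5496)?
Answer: 28172559270/197 ≈ 1.4301e+8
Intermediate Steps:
B(R) = 3 - (215 + R)/(2*R) (B(R) = 3 - (R + 215)/(R + R) = 3 - (215 + R)/(2*R))
(B(-197) + 7830)*(12761 + 5496) = ((5/2)*(-43 - 197)/(-197) + 7830)*(12761 + 5496) = ((5/2)*(-1/197)*(-240) + 7830)*18257 = (600/197 + 7830)*18257 = (1543110/197)*18257 = 28172559270/197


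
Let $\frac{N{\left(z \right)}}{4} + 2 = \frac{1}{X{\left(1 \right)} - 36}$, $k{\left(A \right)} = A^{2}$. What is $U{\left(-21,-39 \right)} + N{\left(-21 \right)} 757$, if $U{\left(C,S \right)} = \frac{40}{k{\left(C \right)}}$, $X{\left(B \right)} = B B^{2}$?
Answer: $- \frac{13544044}{2205} \approx -6142.4$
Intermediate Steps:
$X{\left(B \right)} = B^{3}$
$N{\left(z \right)} = - \frac{284}{35}$ ($N{\left(z \right)} = -8 + \frac{4}{1^{3} - 36} = -8 + \frac{4}{1 - 36} = -8 + \frac{4}{-35} = -8 + 4 \left(- \frac{1}{35}\right) = -8 - \frac{4}{35} = - \frac{284}{35}$)
$U{\left(C,S \right)} = \frac{40}{C^{2}}$
$U{\left(-21,-39 \right)} + N{\left(-21 \right)} 757 = \frac{40}{441} - \frac{214988}{35} = - \frac{13544044}{2205}$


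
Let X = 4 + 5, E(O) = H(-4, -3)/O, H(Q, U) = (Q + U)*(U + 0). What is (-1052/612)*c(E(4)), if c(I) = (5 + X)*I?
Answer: -12887/102 ≈ -126.34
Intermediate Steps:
H(Q, U) = U*(Q + U) (H(Q, U) = (Q + U)*U = U*(Q + U))
E(O) = 21/O (E(O) = (-3*(-4 - 3))/O = (-3*(-7))/O = 21/O)
X = 9
c(I) = 14*I (c(I) = (5 + 9)*I = 14*I)
(-1052/612)*c(E(4)) = (-1052/612)*(14*(21/4)) = (-1052*1/612)*(14*(21*(¼))) = -3682*21/(153*4) = -263/153*147/2 = -12887/102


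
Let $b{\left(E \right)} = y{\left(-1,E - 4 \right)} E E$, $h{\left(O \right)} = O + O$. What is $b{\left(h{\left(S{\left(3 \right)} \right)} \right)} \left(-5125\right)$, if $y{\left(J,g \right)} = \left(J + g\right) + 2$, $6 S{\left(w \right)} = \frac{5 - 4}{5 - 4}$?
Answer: $\frac{41000}{27} \approx 1518.5$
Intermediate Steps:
$S{\left(w \right)} = \frac{1}{6}$ ($S{\left(w \right)} = \frac{\left(5 - 4\right) \frac{1}{5 - 4}}{6} = \frac{1 \cdot 1^{-1}}{6} = \frac{1 \cdot 1}{6} = \frac{1}{6} \cdot 1 = \frac{1}{6}$)
$y{\left(J,g \right)} = 2 + J + g$
$h{\left(O \right)} = 2 O$
$b{\left(E \right)} = E^{2} \left(-3 + E\right)$ ($b{\left(E \right)} = \left(2 - 1 + \left(E - 4\right)\right) E E = \left(2 - 1 + \left(-4 + E\right)\right) E E = \left(-3 + E\right) E E = E \left(-3 + E\right) E = E^{2} \left(-3 + E\right)$)
$b{\left(h{\left(S{\left(3 \right)} \right)} \right)} \left(-5125\right) = \left(2 \cdot \frac{1}{6}\right)^{2} \left(-3 + 2 \cdot \frac{1}{6}\right) \left(-5125\right) = \frac{-3 + \frac{1}{3}}{9} \left(-5125\right) = \frac{1}{9} \left(- \frac{8}{3}\right) \left(-5125\right) = \left(- \frac{8}{27}\right) \left(-5125\right) = \frac{41000}{27}$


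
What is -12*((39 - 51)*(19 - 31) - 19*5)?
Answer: -588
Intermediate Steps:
-12*((39 - 51)*(19 - 31) - 19*5) = -12*(-12*(-12) - 95) = -12*(144 - 95) = -12*49 = -588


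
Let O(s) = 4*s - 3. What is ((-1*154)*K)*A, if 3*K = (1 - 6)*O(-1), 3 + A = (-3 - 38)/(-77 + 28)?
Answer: 11660/3 ≈ 3886.7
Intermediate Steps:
O(s) = -3 + 4*s
A = -106/49 (A = -3 + (-3 - 38)/(-77 + 28) = -3 - 41/(-49) = -3 - 41*(-1/49) = -3 + 41/49 = -106/49 ≈ -2.1633)
K = 35/3 (K = ((1 - 6)*(-3 + 4*(-1)))/3 = (-5*(-3 - 4))/3 = (-5*(-7))/3 = (1/3)*35 = 35/3 ≈ 11.667)
((-1*154)*K)*A = (-1*154*(35/3))*(-106/49) = -154*35/3*(-106/49) = -5390/3*(-106/49) = 11660/3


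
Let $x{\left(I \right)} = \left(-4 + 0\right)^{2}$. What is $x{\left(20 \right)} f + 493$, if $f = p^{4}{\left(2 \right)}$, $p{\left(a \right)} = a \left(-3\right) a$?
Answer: $332269$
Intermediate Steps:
$x{\left(I \right)} = 16$ ($x{\left(I \right)} = \left(-4\right)^{2} = 16$)
$p{\left(a \right)} = - 3 a^{2}$ ($p{\left(a \right)} = - 3 a a = - 3 a^{2}$)
$f = 20736$ ($f = \left(- 3 \cdot 2^{2}\right)^{4} = \left(\left(-3\right) 4\right)^{4} = \left(-12\right)^{4} = 20736$)
$x{\left(20 \right)} f + 493 = 16 \cdot 20736 + 493 = 331776 + 493 = 332269$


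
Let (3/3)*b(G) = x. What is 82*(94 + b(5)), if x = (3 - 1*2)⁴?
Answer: 7790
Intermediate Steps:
x = 1 (x = (3 - 2)⁴ = 1⁴ = 1)
b(G) = 1
82*(94 + b(5)) = 82*(94 + 1) = 82*95 = 7790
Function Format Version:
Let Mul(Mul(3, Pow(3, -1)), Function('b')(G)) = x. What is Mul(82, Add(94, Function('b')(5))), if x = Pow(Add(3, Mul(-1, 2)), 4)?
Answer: 7790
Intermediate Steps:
x = 1 (x = Pow(Add(3, -2), 4) = Pow(1, 4) = 1)
Function('b')(G) = 1
Mul(82, Add(94, Function('b')(5))) = Mul(82, Add(94, 1)) = Mul(82, 95) = 7790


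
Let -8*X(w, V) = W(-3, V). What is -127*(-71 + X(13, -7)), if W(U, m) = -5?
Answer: 71501/8 ≈ 8937.6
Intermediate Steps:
X(w, V) = 5/8 (X(w, V) = -1/8*(-5) = 5/8)
-127*(-71 + X(13, -7)) = -127*(-71 + 5/8) = -127*(-563/8) = 71501/8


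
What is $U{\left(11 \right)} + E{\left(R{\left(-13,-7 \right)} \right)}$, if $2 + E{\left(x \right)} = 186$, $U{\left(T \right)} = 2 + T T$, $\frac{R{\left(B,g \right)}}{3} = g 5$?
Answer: $307$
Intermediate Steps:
$R{\left(B,g \right)} = 15 g$ ($R{\left(B,g \right)} = 3 g 5 = 3 \cdot 5 g = 15 g$)
$U{\left(T \right)} = 2 + T^{2}$
$E{\left(x \right)} = 184$ ($E{\left(x \right)} = -2 + 186 = 184$)
$U{\left(11 \right)} + E{\left(R{\left(-13,-7 \right)} \right)} = \left(2 + 11^{2}\right) + 184 = \left(2 + 121\right) + 184 = 123 + 184 = 307$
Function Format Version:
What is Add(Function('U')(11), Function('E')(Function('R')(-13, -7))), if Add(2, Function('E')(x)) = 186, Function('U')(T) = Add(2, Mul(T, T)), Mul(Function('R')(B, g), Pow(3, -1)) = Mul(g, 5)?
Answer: 307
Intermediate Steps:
Function('R')(B, g) = Mul(15, g) (Function('R')(B, g) = Mul(3, Mul(g, 5)) = Mul(3, Mul(5, g)) = Mul(15, g))
Function('U')(T) = Add(2, Pow(T, 2))
Function('E')(x) = 184 (Function('E')(x) = Add(-2, 186) = 184)
Add(Function('U')(11), Function('E')(Function('R')(-13, -7))) = Add(Add(2, Pow(11, 2)), 184) = Add(Add(2, 121), 184) = Add(123, 184) = 307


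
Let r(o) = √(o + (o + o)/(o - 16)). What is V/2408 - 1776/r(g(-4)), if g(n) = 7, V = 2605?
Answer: -261461/344 ≈ -760.06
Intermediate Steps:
r(o) = √(o + 2*o/(-16 + o)) (r(o) = √(o + (2*o)/(-16 + o)) = √(o + 2*o/(-16 + o)))
V/2408 - 1776/r(g(-4)) = 2605/2408 - 1776*1/(7*√(-1/(-16 + 7))) = 2605*(1/2408) - 1776*1/(7*√(-1/(-9))) = 2605/2408 - 1776/(√(7*(-⅑)*(-7))) = 2605/2408 - 1776/(√(49/9)) = 2605/2408 - 1776/7/3 = 2605/2408 - 1776*3/7 = 2605/2408 - 5328/7 = -261461/344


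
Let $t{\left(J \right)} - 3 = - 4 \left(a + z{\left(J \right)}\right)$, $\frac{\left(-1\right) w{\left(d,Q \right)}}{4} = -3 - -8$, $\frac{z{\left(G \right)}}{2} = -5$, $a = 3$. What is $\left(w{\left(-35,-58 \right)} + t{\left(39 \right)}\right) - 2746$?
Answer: $-2735$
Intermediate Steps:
$z{\left(G \right)} = -10$ ($z{\left(G \right)} = 2 \left(-5\right) = -10$)
$w{\left(d,Q \right)} = -20$ ($w{\left(d,Q \right)} = - 4 \left(-3 - -8\right) = - 4 \left(-3 + 8\right) = \left(-4\right) 5 = -20$)
$t{\left(J \right)} = 31$ ($t{\left(J \right)} = 3 - 4 \left(3 - 10\right) = 3 - -28 = 3 + 28 = 31$)
$\left(w{\left(-35,-58 \right)} + t{\left(39 \right)}\right) - 2746 = \left(-20 + 31\right) - 2746 = 11 - 2746 = -2735$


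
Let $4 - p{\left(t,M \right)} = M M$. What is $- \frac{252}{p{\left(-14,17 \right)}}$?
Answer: $\frac{84}{95} \approx 0.88421$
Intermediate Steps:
$p{\left(t,M \right)} = 4 - M^{2}$ ($p{\left(t,M \right)} = 4 - M M = 4 - M^{2}$)
$- \frac{252}{p{\left(-14,17 \right)}} = - \frac{252}{4 - 17^{2}} = - \frac{252}{4 - 289} = - \frac{252}{-285} = \left(-252\right) \left(- \frac{1}{285}\right) = \frac{84}{95}$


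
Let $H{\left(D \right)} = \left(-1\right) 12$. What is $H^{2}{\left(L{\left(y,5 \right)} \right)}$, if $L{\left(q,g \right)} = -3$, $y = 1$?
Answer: $144$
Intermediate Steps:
$H{\left(D \right)} = -12$
$H^{2}{\left(L{\left(y,5 \right)} \right)} = \left(-12\right)^{2} = 144$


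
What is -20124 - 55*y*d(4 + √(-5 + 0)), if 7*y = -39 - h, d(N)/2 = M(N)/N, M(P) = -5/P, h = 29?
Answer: 4*(-281736*√5 + 396737*I)/(7*(-11*I + 8*√5)) ≈ -20257.0 + 216.73*I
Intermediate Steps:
d(N) = -10/N² (d(N) = 2*((-5/N)/N) = 2*(-5/N²) = -10/N²)
y = -68/7 (y = (-39 - 1*29)/7 = (-39 - 29)/7 = (⅐)*(-68) = -68/7 ≈ -9.7143)
-20124 - 55*y*d(4 + √(-5 + 0)) = -20124 - 55*(-68/7)*(-10/(4 + √(-5 + 0))²) = -20124 - (-3740)*(-10/(4 + √(-5))²)/7 = -20124 - (-3740)*(-10/(4 + I*√5)²)/7 = -20124 - 37400/(7*(4 + I*√5)²)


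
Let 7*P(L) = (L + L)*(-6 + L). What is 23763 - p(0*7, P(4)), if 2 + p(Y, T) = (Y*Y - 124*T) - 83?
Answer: 164952/7 ≈ 23565.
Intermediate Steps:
P(L) = 2*L*(-6 + L)/7 (P(L) = ((L + L)*(-6 + L))/7 = ((2*L)*(-6 + L))/7 = (2*L*(-6 + L))/7 = 2*L*(-6 + L)/7)
p(Y, T) = -85 + Y² - 124*T (p(Y, T) = -2 + ((Y*Y - 124*T) - 83) = -2 + ((Y² - 124*T) - 83) = -2 + (-83 + Y² - 124*T) = -85 + Y² - 124*T)
23763 - p(0*7, P(4)) = 23763 - (-85 + (0*7)² - 248*4*(-6 + 4)/7) = 23763 - (-85 + 0² - 248*4*(-2)/7) = 23763 - (-85 + 0 - 124*(-16/7)) = 23763 - (-85 + 0 + 1984/7) = 23763 - 1*1389/7 = 23763 - 1389/7 = 164952/7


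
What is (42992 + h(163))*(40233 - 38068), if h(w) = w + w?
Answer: 93783470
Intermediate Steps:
h(w) = 2*w
(42992 + h(163))*(40233 - 38068) = (42992 + 2*163)*(40233 - 38068) = (42992 + 326)*2165 = 43318*2165 = 93783470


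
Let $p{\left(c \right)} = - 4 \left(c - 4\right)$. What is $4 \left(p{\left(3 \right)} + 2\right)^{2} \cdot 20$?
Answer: $2880$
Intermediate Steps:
$p{\left(c \right)} = 16 - 4 c$ ($p{\left(c \right)} = - 4 \left(-4 + c\right) = 16 - 4 c$)
$4 \left(p{\left(3 \right)} + 2\right)^{2} \cdot 20 = 4 \left(\left(16 - 12\right) + 2\right)^{2} \cdot 20 = 4 \left(4 + 2\right)^{2} \cdot 20 = 4 \cdot 6^{2} \cdot 20 = 4 \cdot 36 \cdot 20 = 144 \cdot 20 = 2880$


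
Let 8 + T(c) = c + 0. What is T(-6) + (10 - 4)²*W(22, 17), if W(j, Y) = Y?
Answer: 598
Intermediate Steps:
T(c) = -8 + c (T(c) = -8 + (c + 0) = -8 + c)
T(-6) + (10 - 4)²*W(22, 17) = (-8 - 6) + (10 - 4)²*17 = -14 + 6²*17 = -14 + 36*17 = -14 + 612 = 598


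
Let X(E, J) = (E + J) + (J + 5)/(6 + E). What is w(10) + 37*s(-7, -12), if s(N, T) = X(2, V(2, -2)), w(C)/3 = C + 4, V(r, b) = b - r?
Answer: -219/8 ≈ -27.375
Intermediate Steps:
w(C) = 12 + 3*C (w(C) = 3*(C + 4) = 3*(4 + C) = 12 + 3*C)
X(E, J) = E + J + (5 + J)/(6 + E) (X(E, J) = (E + J) + (5 + J)/(6 + E) = E + J + (5 + J)/(6 + E))
s(N, T) = -15/8 (s(N, T) = (5 + 2**2 + 6*2 + 7*(-2 - 1*2) + 2*(-2 - 1*2))/(6 + 2) = (5 + 4 + 12 + 7*(-2 - 2) + 2*(-2 - 2))/8 = (5 + 4 + 12 + 7*(-4) + 2*(-4))/8 = (5 + 4 + 12 - 28 - 8)/8 = (1/8)*(-15) = -15/8)
w(10) + 37*s(-7, -12) = (12 + 3*10) + 37*(-15/8) = (12 + 30) - 555/8 = 42 - 555/8 = -219/8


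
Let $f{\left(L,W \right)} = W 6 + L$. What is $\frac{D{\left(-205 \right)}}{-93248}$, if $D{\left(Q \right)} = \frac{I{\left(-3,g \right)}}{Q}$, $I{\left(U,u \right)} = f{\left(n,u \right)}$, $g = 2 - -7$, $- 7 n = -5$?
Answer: $\frac{383}{133810880} \approx 2.8622 \cdot 10^{-6}$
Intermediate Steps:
$n = \frac{5}{7}$ ($n = \left(- \frac{1}{7}\right) \left(-5\right) = \frac{5}{7} \approx 0.71429$)
$g = 9$ ($g = 2 + 7 = 9$)
$f{\left(L,W \right)} = L + 6 W$ ($f{\left(L,W \right)} = 6 W + L = L + 6 W$)
$I{\left(U,u \right)} = \frac{5}{7} + 6 u$
$D{\left(Q \right)} = \frac{383}{7 Q}$ ($D{\left(Q \right)} = \frac{\frac{5}{7} + 6 \cdot 9}{Q} = \frac{\frac{5}{7} + 54}{Q} = \frac{383}{7 Q}$)
$\frac{D{\left(-205 \right)}}{-93248} = \frac{\frac{383}{7} \frac{1}{-205}}{-93248} = \frac{383}{7} \left(- \frac{1}{205}\right) \left(- \frac{1}{93248}\right) = \left(- \frac{383}{1435}\right) \left(- \frac{1}{93248}\right) = \frac{383}{133810880}$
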